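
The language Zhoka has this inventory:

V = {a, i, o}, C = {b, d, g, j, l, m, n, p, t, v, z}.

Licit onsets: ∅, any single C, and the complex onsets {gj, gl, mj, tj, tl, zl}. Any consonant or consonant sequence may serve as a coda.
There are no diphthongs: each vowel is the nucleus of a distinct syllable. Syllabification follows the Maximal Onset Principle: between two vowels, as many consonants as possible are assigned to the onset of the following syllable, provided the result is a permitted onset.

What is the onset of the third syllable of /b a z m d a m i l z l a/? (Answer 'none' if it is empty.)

Nuclei (vowels): a, a, i, a → 4 syllables.
/a…a/ gap (V1→V2): /zmd/; trying suffixes from longest down, /d/ is the first permitted one, so coda /zm/ | onset /d/.
/a…i/ gap (V2→V3): /m/ → onset of the next syllable (single consonants are always licit onsets).
/i…a/ gap (V3→V4): cluster /lzl/ — the longest permitted-onset suffix is /zl/; onset = /zl/, preceding coda = /l/.
Syllabification: bazm.da.mil.zla.
Syllable 3 is /mil/: onset /m/, nucleus /i/, coda /l/.

m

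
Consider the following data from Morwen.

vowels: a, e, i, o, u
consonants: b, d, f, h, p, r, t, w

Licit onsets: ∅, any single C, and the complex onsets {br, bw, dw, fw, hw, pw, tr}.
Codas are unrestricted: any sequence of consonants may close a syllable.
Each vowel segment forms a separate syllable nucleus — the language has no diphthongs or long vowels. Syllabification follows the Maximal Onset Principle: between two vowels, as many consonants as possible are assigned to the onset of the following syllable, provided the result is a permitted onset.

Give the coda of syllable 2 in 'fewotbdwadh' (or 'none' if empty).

tb

The vowels are e, o, a — 3 nuclei, so 3 syllables.
V1 /e/ – V2 /o/: just /w/ — single C goes to the following onset.
V2 /o/ – V3 /a/: cluster /tbdw/ — the longest permitted-onset suffix is /dw/; onset = /dw/, preceding coda = /tb/.
Syllabification: fe.wotb.dwadh.
Syllable 2 is /wotb/: onset /w/, nucleus /o/, coda /tb/.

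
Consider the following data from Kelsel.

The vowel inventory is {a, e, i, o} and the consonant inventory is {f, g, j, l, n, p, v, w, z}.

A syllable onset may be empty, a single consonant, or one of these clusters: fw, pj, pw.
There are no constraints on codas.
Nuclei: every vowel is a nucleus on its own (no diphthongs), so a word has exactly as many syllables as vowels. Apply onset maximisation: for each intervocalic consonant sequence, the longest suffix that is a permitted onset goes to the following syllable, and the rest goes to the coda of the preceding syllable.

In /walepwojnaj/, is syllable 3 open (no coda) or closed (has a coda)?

closed

The vowels are a, e, o, a — 4 nuclei, so 4 syllables.
σ1/σ2 boundary: just /l/ — single C goes to the following onset.
σ2/σ3 boundary: cluster /pw/ — /pw/ is itself a permitted onset, so the whole cluster goes right; preceding coda = ∅.
σ3/σ4 boundary: cluster /jn/ — the longest permitted-onset suffix is /n/; onset = /n/, preceding coda = /j/.
Result: wa.le.pwoj.naj.
Syllable 3 is /pwoj/ with coda /j/, so it is closed.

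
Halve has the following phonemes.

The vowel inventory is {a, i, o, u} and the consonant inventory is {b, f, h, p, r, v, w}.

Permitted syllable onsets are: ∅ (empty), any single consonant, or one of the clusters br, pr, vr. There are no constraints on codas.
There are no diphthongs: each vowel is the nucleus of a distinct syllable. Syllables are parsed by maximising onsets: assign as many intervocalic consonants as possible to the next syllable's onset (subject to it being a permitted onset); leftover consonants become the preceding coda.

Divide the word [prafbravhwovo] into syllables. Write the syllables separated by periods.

praf.bravh.wo.vo

Nuclei (vowels): a, a, o, o → 4 syllables.
σ1/σ2 boundary: cluster /fbr/ — the longest permitted-onset suffix is /br/; onset = /br/, preceding coda = /f/.
σ2/σ3 boundary: /vhw/ splits as /vh/ + /w/ (/w/ is the longest suffix that is a licit onset).
σ3/σ4 boundary: /v/ → onset of the next syllable (single consonants are always licit onsets).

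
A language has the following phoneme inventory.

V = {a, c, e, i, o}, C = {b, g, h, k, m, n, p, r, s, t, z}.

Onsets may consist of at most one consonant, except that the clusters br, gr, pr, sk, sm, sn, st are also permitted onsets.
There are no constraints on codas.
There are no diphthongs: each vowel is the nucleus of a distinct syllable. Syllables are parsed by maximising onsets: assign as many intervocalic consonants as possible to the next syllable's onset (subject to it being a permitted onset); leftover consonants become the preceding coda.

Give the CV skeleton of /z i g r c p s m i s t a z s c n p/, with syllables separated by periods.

CV.CCVC.CCV.CCVC.CVCC

Nuclei (vowels): i, c, i, a, c → 5 syllables.
/i…c/ gap (V1→V2): cluster /gr/ — /gr/ is itself a permitted onset, so the whole cluster goes right; preceding coda = ∅.
/c…i/ gap (V2→V3): /psm/; trying suffixes from longest down, /sm/ is the first permitted one, so coda /p/ | onset /sm/.
/i…a/ gap (V3→V4): /st/ is a licit onset in full, so it all attaches to the next syllable.
/a…c/ gap (V4→V5): /zs/ — longest licit onset from the right is /s/, leaving /z/ as coda.
Syllabification: zi.grcp.smi.staz.scnp.
Mapping each syllable to C/V: /zi/ → CV, /grcp/ → CCVC, /smi/ → CCV, /staz/ → CCVC, /scnp/ → CVCC.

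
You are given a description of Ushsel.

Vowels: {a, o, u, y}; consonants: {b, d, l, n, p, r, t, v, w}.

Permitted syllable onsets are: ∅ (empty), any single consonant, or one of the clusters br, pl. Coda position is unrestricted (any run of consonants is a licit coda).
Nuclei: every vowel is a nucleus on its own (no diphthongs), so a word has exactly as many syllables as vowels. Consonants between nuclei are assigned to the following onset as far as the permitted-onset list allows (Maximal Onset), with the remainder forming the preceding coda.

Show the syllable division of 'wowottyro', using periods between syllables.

Nuclei (vowels): o, o, y, o → 4 syllables.
V1 /o/ – V2 /o/: /w/ is a single consonant, so it becomes the next onset.
V2 /o/ – V3 /y/: /tt/; trying suffixes from longest down, /t/ is the first permitted one, so coda /t/ | onset /t/.
V3 /y/ – V4 /o/: /r/ is a single consonant, so it becomes the next onset.

wo.wot.ty.ro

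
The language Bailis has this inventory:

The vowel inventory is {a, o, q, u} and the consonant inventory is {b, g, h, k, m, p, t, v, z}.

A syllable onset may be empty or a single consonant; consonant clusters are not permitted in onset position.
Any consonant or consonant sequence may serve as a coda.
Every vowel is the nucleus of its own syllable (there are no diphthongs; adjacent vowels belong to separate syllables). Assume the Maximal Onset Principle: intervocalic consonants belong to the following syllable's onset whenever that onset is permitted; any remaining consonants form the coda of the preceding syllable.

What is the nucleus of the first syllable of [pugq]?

u

The vowels are u, q — 2 nuclei, so 2 syllables.
The first nucleus (vowel 1 from the left) is /u/.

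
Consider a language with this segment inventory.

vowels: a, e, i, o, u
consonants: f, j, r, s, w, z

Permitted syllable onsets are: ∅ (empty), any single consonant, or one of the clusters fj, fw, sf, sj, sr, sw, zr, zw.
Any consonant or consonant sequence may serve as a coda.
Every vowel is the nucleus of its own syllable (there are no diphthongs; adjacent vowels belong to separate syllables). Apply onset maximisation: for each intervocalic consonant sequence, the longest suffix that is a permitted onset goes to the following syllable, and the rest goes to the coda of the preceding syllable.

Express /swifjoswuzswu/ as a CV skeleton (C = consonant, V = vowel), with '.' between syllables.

Vowels present: i, o, u, u; each is a nucleus, giving 4 syllables.
Between /i/ (V1) and /o/ (V2): /fj/ — entire cluster is a permitted onset → onset /fj/, coda ∅.
Between /o/ (V2) and /u/ (V3): /sw/ — entire cluster is a permitted onset → onset /sw/, coda ∅.
Between /u/ (V3) and /u/ (V4): /zsw/ — longest licit onset from the right is /sw/, leaving /z/ as coda.
Syllabification: swi.fjo.swuz.swu.
Mapping each syllable to C/V: /swi/ → CCV, /fjo/ → CCV, /swuz/ → CCVC, /swu/ → CCV.

CCV.CCV.CCVC.CCV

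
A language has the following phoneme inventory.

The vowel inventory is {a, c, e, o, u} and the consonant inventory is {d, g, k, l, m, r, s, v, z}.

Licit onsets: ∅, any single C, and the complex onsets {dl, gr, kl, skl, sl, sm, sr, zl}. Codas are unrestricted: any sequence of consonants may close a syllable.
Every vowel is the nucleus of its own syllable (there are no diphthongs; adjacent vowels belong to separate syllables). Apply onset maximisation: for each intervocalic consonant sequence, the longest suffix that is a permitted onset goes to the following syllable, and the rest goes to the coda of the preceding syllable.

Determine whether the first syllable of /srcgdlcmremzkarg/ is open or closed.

Vowels present: c, c, e, a; each is a nucleus, giving 4 syllables.
Between /c/ (V1) and /c/ (V2): /gdl/; trying suffixes from longest down, /dl/ is the first permitted one, so coda /g/ | onset /dl/.
Between /c/ (V2) and /e/ (V3): /mr/; trying suffixes from longest down, /r/ is the first permitted one, so coda /m/ | onset /r/.
Between /e/ (V3) and /a/ (V4): /mzk/ splits as /mz/ + /k/ (/k/ is the longest suffix that is a licit onset).
So the parse is srcg.dlcm.remz.karg.
Syllable 1 is /srcg/ with coda /g/, so it is closed.

closed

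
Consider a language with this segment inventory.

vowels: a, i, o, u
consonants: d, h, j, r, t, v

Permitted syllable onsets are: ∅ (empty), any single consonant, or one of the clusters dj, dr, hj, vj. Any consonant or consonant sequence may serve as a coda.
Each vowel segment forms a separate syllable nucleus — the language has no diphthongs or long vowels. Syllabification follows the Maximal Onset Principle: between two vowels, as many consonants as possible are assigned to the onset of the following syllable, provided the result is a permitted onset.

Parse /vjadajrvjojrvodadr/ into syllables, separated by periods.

vja.dajr.vjojr.vo.dadr

Nuclei (vowels): a, a, o, o, a → 5 syllables.
σ1/σ2 boundary: just /d/ — single C goes to the following onset.
σ2/σ3 boundary: /jrvj/; trying suffixes from longest down, /vj/ is the first permitted one, so coda /jr/ | onset /vj/.
σ3/σ4 boundary: /jrv/ splits as /jr/ + /v/ (/v/ is the longest suffix that is a licit onset).
σ4/σ5 boundary: /d/ is a single consonant, so it becomes the next onset.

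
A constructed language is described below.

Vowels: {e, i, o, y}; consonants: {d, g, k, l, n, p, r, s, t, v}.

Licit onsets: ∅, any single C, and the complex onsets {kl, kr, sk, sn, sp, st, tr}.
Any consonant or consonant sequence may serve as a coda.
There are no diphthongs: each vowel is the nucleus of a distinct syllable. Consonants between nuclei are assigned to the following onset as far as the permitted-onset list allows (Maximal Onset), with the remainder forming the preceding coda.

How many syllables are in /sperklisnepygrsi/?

5

Nuclei (vowels): e, i, e, y, i → 5 syllables.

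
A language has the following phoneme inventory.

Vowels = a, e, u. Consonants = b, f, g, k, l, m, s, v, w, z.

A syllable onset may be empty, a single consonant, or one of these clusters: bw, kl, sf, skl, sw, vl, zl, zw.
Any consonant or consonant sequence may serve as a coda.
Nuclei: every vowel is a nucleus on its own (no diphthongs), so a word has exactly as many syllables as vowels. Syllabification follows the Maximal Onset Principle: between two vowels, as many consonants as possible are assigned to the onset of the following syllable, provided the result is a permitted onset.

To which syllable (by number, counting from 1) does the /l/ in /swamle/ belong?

Vowels present: a, e; each is a nucleus, giving 2 syllables.
Between /a/ (V1) and /e/ (V2): /ml/ splits as /m/ + /l/ (/l/ is the longest suffix that is a licit onset).
Putting it together: swam.le.
The /l/ is in the onset of syllable 2 (/le/).

2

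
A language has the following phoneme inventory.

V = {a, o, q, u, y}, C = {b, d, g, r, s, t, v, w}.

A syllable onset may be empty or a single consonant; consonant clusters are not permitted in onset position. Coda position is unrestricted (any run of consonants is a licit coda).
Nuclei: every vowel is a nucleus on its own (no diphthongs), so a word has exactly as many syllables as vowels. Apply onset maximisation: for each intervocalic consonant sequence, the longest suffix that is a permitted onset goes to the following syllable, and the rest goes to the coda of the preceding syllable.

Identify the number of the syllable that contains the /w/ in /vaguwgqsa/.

Nuclei (vowels): a, u, q, a → 4 syllables.
/a…u/ gap (V1→V2): /g/ → onset of the next syllable (single consonants are always licit onsets).
/u…q/ gap (V2→V3): /wg/ — longest licit onset from the right is /g/, leaving /w/ as coda.
/q…a/ gap (V3→V4): /s/ → onset of the next syllable (single consonants are always licit onsets).
Putting it together: va.guw.gq.sa.
The /w/ is in the coda of syllable 2 (/guw/).

2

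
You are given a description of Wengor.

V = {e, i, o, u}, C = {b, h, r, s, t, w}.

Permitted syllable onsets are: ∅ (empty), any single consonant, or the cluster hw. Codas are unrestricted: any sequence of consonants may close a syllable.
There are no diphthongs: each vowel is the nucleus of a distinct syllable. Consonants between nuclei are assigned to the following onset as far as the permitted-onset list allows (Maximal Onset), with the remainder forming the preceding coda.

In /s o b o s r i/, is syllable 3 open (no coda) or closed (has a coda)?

open

Nuclei (vowels): o, o, i → 3 syllables.
V1 /o/ – V2 /o/: /b/ is a single consonant, so it becomes the next onset.
V2 /o/ – V3 /i/: /sr/ — longest licit onset from the right is /r/, leaving /s/ as coda.
So the parse is so.bos.ri.
Syllable 3 is /ri/; it ends in its nucleus with no coda, so it is open.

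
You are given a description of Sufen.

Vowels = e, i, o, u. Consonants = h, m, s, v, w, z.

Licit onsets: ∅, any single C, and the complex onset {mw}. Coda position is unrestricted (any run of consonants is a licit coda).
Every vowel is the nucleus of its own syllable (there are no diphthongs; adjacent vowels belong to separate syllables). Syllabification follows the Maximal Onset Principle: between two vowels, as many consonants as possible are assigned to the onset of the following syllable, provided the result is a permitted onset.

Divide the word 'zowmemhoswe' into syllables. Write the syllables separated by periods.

zow.mem.hos.we

The vowels are o, e, o, e — 4 nuclei, so 4 syllables.
V1 /o/ – V2 /e/: cluster /wm/ — the longest permitted-onset suffix is /m/; onset = /m/, preceding coda = /w/.
V2 /e/ – V3 /o/: /mh/ — longest licit onset from the right is /h/, leaving /m/ as coda.
V3 /o/ – V4 /e/: /sw/ — longest licit onset from the right is /w/, leaving /s/ as coda.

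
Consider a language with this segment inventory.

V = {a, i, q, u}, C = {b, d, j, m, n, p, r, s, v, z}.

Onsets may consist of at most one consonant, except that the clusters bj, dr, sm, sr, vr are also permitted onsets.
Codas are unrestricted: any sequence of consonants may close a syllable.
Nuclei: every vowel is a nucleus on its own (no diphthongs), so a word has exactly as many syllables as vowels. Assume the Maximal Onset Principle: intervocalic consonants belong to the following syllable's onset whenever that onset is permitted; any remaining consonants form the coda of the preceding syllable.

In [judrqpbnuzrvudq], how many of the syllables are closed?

2

The vowels are u, q, u, u, q — 5 nuclei, so 5 syllables.
Between /u/ (V1) and /q/ (V2): /dr/ — entire cluster is a permitted onset → onset /dr/, coda ∅.
Between /q/ (V2) and /u/ (V3): cluster /pbn/ — the longest permitted-onset suffix is /n/; onset = /n/, preceding coda = /pb/.
Between /u/ (V3) and /u/ (V4): /zrv/ splits as /zr/ + /v/ (/v/ is the longest suffix that is a licit onset).
Between /u/ (V4) and /q/ (V5): just /d/ — single C goes to the following onset.
Result: ju.drqpb.nuzr.vu.dq.
Classifying each syllable: /ju/ (open), /drqpb/ (closed), /nuzr/ (closed), /vu/ (open), /dq/ (open).
Closed syllables: 2.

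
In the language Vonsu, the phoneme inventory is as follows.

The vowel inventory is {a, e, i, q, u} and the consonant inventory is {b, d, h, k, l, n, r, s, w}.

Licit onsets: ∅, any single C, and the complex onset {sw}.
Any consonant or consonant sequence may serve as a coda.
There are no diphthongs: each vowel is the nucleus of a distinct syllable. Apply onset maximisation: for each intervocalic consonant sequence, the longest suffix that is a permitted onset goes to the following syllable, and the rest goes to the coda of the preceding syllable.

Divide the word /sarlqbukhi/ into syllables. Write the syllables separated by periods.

sar.lq.buk.hi

Nuclei (vowels): a, q, u, i → 4 syllables.
/a…q/ gap (V1→V2): /rl/ splits as /r/ + /l/ (/l/ is the longest suffix that is a licit onset).
/q…u/ gap (V2→V3): /b/ → onset of the next syllable (single consonants are always licit onsets).
/u…i/ gap (V3→V4): /kh/ splits as /k/ + /h/ (/h/ is the longest suffix that is a licit onset).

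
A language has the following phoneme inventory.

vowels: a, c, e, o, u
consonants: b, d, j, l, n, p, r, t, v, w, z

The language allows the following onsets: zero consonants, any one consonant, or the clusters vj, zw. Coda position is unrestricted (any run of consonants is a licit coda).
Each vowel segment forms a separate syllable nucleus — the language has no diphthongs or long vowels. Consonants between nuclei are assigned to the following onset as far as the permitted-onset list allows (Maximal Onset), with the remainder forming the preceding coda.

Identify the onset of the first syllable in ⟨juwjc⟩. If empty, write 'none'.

j

The vowels are u, c — 2 nuclei, so 2 syllables.
V1 /u/ – V2 /c/: /wj/; trying suffixes from longest down, /j/ is the first permitted one, so coda /w/ | onset /j/.
Result: juw.jc.
Syllable 1 is /juw/: onset /j/, nucleus /u/, coda /w/.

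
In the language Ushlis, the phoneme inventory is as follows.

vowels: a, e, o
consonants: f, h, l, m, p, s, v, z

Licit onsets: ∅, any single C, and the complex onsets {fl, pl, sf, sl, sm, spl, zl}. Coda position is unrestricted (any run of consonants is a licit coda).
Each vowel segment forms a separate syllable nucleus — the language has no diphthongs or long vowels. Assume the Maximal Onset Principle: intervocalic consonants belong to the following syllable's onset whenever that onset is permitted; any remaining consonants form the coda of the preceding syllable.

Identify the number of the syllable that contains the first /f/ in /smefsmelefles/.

Vowels present: e, e, e, e; each is a nucleus, giving 4 syllables.
Between /e/ (V1) and /e/ (V2): /fsm/ splits as /f/ + /sm/ (/sm/ is the longest suffix that is a licit onset).
Between /e/ (V2) and /e/ (V3): /l/ → onset of the next syllable (single consonants are always licit onsets).
Between /e/ (V3) and /e/ (V4): /fl/ is a licit onset in full, so it all attaches to the next syllable.
Putting it together: smef.sme.le.fles.
The first /f/ is in the coda of syllable 1 (/smef/).

1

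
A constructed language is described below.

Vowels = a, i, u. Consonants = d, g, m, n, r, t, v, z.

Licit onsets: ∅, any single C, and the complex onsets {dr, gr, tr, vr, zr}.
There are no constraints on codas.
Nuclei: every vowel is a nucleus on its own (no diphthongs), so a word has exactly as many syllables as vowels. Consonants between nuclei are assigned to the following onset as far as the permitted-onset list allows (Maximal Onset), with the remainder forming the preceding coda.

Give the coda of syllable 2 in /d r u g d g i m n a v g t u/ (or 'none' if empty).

The vowels are u, i, a, u — 4 nuclei, so 4 syllables.
/u…i/ gap (V1→V2): /gdg/ — longest licit onset from the right is /g/, leaving /gd/ as coda.
/i…a/ gap (V2→V3): /mn/ — longest licit onset from the right is /n/, leaving /m/ as coda.
/a…u/ gap (V3→V4): /vgt/ splits as /vg/ + /t/ (/t/ is the longest suffix that is a licit onset).
Result: drugd.gim.navg.tu.
Syllable 2 is /gim/: onset /g/, nucleus /i/, coda /m/.

m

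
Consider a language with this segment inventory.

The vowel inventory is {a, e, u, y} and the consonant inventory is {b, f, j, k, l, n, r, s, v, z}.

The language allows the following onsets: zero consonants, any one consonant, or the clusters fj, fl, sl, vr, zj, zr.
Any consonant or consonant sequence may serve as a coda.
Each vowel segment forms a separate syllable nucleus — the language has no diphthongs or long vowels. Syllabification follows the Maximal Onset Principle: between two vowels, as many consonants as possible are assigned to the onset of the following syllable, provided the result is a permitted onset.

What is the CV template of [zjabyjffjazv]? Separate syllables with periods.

CCV.CVCC.CCVCC

The vowels are a, y, a — 3 nuclei, so 3 syllables.
σ1/σ2 boundary: /b/ → onset of the next syllable (single consonants are always licit onsets).
σ2/σ3 boundary: /jffj/; trying suffixes from longest down, /fj/ is the first permitted one, so coda /jf/ | onset /fj/.
So the parse is zja.byjf.fjazv.
Mapping each syllable to C/V: /zja/ → CCV, /byjf/ → CVCC, /fjazv/ → CCVCC.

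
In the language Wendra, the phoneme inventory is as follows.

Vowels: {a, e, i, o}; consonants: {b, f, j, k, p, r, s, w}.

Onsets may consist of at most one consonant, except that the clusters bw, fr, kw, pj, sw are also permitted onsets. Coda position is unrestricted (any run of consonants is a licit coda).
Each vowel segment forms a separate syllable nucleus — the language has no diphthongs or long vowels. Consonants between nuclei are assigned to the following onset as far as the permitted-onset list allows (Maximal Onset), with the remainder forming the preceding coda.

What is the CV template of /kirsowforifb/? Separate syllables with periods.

CVC.CVC.CV.CVCC

Vowels present: i, o, o, i; each is a nucleus, giving 4 syllables.
/i…o/ gap (V1→V2): cluster /rs/ — the longest permitted-onset suffix is /s/; onset = /s/, preceding coda = /r/.
/o…o/ gap (V2→V3): /wf/; trying suffixes from longest down, /f/ is the first permitted one, so coda /w/ | onset /f/.
/o…i/ gap (V3→V4): just /r/ — single C goes to the following onset.
Putting it together: kir.sow.fo.rifb.
Mapping each syllable to C/V: /kir/ → CVC, /sow/ → CVC, /fo/ → CV, /rifb/ → CVCC.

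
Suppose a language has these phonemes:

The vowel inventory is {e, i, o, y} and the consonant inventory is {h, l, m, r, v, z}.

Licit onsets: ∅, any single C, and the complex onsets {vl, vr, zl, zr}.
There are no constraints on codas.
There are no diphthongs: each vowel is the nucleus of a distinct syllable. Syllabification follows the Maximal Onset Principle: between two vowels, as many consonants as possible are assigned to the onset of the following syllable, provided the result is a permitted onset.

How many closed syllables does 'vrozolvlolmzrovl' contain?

3

Nuclei (vowels): o, o, o, o → 4 syllables.
V1 /o/ – V2 /o/: /z/ is a single consonant, so it becomes the next onset.
V2 /o/ – V3 /o/: /lvl/; trying suffixes from longest down, /vl/ is the first permitted one, so coda /l/ | onset /vl/.
V3 /o/ – V4 /o/: cluster /lmzr/ — the longest permitted-onset suffix is /zr/; onset = /zr/, preceding coda = /lm/.
Result: vro.zol.vlolm.zrovl.
Classifying each syllable: /vro/ (open), /zol/ (closed), /vlolm/ (closed), /zrovl/ (closed).
Closed syllables: 3.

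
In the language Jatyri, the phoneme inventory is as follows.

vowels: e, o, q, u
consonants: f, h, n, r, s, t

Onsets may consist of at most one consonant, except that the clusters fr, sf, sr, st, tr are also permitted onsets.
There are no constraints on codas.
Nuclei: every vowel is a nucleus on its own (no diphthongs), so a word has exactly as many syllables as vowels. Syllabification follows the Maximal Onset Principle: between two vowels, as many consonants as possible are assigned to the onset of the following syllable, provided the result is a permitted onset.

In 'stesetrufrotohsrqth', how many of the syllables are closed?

2

The vowels are e, e, u, o, o, q — 6 nuclei, so 6 syllables.
V1 /e/ – V2 /e/: just /s/ — single C goes to the following onset.
V2 /e/ – V3 /u/: /tr/ is a licit onset in full, so it all attaches to the next syllable.
V3 /u/ – V4 /o/: cluster /fr/ — /fr/ is itself a permitted onset, so the whole cluster goes right; preceding coda = ∅.
V4 /o/ – V5 /o/: /t/ → onset of the next syllable (single consonants are always licit onsets).
V5 /o/ – V6 /q/: /hsr/ splits as /h/ + /sr/ (/sr/ is the longest suffix that is a licit onset).
Result: ste.se.tru.fro.toh.srqth.
Classifying each syllable: /ste/ (open), /se/ (open), /tru/ (open), /fro/ (open), /toh/ (closed), /srqth/ (closed).
Closed syllables: 2.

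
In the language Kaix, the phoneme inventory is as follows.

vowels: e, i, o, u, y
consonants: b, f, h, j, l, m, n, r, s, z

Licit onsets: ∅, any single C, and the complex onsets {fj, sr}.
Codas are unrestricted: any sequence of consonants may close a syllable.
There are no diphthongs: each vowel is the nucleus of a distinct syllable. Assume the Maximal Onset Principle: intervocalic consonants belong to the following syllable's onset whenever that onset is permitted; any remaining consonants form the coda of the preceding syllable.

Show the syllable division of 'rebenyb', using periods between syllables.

The vowels are e, e, y — 3 nuclei, so 3 syllables.
/e…e/ gap (V1→V2): /b/ → onset of the next syllable (single consonants are always licit onsets).
/e…y/ gap (V2→V3): just /n/ — single C goes to the following onset.

re.be.nyb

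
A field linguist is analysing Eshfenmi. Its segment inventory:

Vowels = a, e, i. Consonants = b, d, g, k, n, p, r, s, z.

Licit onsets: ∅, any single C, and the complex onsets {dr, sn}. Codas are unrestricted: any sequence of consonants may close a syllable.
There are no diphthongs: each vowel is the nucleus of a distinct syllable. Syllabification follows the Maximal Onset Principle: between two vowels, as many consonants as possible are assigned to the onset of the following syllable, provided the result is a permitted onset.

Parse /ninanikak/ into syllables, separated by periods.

ni.na.ni.kak

The vowels are i, a, i, a — 4 nuclei, so 4 syllables.
Between /i/ (V1) and /a/ (V2): just /n/ — single C goes to the following onset.
Between /a/ (V2) and /i/ (V3): /n/ is a single consonant, so it becomes the next onset.
Between /i/ (V3) and /a/ (V4): just /k/ — single C goes to the following onset.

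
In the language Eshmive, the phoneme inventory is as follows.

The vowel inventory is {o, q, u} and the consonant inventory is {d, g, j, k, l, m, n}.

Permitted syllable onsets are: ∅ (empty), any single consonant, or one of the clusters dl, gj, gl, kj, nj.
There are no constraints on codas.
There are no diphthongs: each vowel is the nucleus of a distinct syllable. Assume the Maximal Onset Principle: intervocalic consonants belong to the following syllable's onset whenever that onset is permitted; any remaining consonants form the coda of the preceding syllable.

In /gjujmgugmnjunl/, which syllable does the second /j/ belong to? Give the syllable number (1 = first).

1

Vowels present: u, u, u; each is a nucleus, giving 3 syllables.
Between /u/ (V1) and /u/ (V2): cluster /jmg/ — the longest permitted-onset suffix is /g/; onset = /g/, preceding coda = /jm/.
Between /u/ (V2) and /u/ (V3): cluster /gmnj/ — the longest permitted-onset suffix is /nj/; onset = /nj/, preceding coda = /gm/.
Result: gjujm.gugm.njunl.
The second /j/ is in the coda of syllable 1 (/gjujm/).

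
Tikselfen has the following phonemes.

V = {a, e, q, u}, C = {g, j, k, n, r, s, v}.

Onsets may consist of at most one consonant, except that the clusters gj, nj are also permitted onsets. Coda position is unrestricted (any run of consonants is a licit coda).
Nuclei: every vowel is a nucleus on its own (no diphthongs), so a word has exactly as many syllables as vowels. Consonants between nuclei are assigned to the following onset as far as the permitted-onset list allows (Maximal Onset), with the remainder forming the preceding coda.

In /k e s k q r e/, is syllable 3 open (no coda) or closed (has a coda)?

open

Vowels present: e, q, e; each is a nucleus, giving 3 syllables.
Between /e/ (V1) and /q/ (V2): /sk/ — longest licit onset from the right is /k/, leaving /s/ as coda.
Between /q/ (V2) and /e/ (V3): just /r/ — single C goes to the following onset.
Putting it together: kes.kq.re.
Syllable 3 is /re/; it ends in its nucleus with no coda, so it is open.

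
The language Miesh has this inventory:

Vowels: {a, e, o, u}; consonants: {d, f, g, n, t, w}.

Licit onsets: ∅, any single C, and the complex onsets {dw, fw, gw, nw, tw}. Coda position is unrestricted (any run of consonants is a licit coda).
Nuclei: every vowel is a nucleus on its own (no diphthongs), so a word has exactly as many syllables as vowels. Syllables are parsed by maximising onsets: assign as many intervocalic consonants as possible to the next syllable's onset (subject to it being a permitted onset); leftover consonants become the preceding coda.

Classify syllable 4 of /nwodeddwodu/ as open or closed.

open

The vowels are o, e, o, u — 4 nuclei, so 4 syllables.
Between /o/ (V1) and /e/ (V2): /d/ → onset of the next syllable (single consonants are always licit onsets).
Between /e/ (V2) and /o/ (V3): /ddw/; trying suffixes from longest down, /dw/ is the first permitted one, so coda /d/ | onset /dw/.
Between /o/ (V3) and /u/ (V4): /d/ → onset of the next syllable (single consonants are always licit onsets).
Putting it together: nwo.ded.dwo.du.
Syllable 4 is /du/; it ends in its nucleus with no coda, so it is open.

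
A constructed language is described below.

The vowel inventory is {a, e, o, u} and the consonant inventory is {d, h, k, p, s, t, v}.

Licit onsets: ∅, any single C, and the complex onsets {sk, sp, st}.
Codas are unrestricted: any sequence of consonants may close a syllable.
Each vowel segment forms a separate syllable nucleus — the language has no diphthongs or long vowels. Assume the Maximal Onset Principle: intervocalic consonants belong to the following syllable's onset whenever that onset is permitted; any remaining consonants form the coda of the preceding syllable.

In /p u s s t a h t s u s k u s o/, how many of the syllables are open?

The vowels are u, a, u, u, o — 5 nuclei, so 5 syllables.
σ1/σ2 boundary: /sst/ splits as /s/ + /st/ (/st/ is the longest suffix that is a licit onset).
σ2/σ3 boundary: /hts/ — longest licit onset from the right is /s/, leaving /ht/ as coda.
σ3/σ4 boundary: /sk/ is a licit onset in full, so it all attaches to the next syllable.
σ4/σ5 boundary: /s/ is a single consonant, so it becomes the next onset.
So the parse is pus.staht.su.sku.so.
Classifying each syllable: /pus/ (closed), /staht/ (closed), /su/ (open), /sku/ (open), /so/ (open).
Open syllables: 3.

3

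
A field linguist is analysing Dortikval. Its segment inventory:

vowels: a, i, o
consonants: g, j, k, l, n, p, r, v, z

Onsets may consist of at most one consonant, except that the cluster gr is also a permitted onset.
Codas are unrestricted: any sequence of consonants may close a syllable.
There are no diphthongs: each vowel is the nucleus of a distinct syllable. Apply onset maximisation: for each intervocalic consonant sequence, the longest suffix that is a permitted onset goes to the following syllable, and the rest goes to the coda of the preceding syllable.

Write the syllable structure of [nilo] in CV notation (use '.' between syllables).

Nuclei (vowels): i, o → 2 syllables.
σ1/σ2 boundary: /l/ is a single consonant, so it becomes the next onset.
Putting it together: ni.lo.
Mapping each syllable to C/V: /ni/ → CV, /lo/ → CV.

CV.CV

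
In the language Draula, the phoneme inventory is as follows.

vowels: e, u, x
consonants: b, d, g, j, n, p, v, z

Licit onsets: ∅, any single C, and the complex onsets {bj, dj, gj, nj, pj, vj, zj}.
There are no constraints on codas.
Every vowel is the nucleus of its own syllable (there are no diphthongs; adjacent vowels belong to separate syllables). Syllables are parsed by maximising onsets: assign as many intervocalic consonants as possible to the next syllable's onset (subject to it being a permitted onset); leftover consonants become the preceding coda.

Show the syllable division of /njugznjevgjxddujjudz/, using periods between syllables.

Nuclei (vowels): u, e, x, u, u → 5 syllables.
Between /u/ (V1) and /e/ (V2): /gznj/ splits as /gz/ + /nj/ (/nj/ is the longest suffix that is a licit onset).
Between /e/ (V2) and /x/ (V3): /vgj/; trying suffixes from longest down, /gj/ is the first permitted one, so coda /v/ | onset /gj/.
Between /x/ (V3) and /u/ (V4): /dd/ — longest licit onset from the right is /d/, leaving /d/ as coda.
Between /u/ (V4) and /u/ (V5): /jj/ — longest licit onset from the right is /j/, leaving /j/ as coda.

njugz.njev.gjxd.duj.judz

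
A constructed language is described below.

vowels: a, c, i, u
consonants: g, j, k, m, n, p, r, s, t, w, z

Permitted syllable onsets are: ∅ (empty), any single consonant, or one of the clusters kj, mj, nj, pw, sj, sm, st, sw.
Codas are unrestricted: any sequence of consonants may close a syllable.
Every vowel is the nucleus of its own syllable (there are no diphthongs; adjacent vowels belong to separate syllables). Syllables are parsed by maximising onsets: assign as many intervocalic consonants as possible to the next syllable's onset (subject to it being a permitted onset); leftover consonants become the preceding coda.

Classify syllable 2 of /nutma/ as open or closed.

Nuclei (vowels): u, a → 2 syllables.
σ1/σ2 boundary: /tm/; trying suffixes from longest down, /m/ is the first permitted one, so coda /t/ | onset /m/.
Syllabification: nut.ma.
Syllable 2 is /ma/; it ends in its nucleus with no coda, so it is open.

open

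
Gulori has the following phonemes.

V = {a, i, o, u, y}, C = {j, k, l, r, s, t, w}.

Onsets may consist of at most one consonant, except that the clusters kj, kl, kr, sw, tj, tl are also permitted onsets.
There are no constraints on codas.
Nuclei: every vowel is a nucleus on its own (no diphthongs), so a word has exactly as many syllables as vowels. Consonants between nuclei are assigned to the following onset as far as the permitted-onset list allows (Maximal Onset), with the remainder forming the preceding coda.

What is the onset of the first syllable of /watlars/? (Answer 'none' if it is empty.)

w

The vowels are a, a — 2 nuclei, so 2 syllables.
/a…a/ gap (V1→V2): /tl/ is a licit onset in full, so it all attaches to the next syllable.
Putting it together: wa.tlars.
Syllable 1 is /wa/: onset /w/, nucleus /a/, coda ∅.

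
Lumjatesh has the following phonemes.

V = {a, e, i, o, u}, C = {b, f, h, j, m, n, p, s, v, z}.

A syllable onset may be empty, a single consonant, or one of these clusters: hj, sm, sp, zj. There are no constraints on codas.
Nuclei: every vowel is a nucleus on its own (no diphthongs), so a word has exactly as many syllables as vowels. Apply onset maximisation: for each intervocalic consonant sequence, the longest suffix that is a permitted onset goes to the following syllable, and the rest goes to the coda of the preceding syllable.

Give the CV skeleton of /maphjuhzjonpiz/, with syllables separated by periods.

CVC.CCVC.CCVC.CVC

Vowels present: a, u, o, i; each is a nucleus, giving 4 syllables.
σ1/σ2 boundary: /phj/ splits as /p/ + /hj/ (/hj/ is the longest suffix that is a licit onset).
σ2/σ3 boundary: cluster /hzj/ — the longest permitted-onset suffix is /zj/; onset = /zj/, preceding coda = /h/.
σ3/σ4 boundary: /np/ splits as /n/ + /p/ (/p/ is the longest suffix that is a licit onset).
Result: map.hjuh.zjon.piz.
Mapping each syllable to C/V: /map/ → CVC, /hjuh/ → CCVC, /zjon/ → CCVC, /piz/ → CVC.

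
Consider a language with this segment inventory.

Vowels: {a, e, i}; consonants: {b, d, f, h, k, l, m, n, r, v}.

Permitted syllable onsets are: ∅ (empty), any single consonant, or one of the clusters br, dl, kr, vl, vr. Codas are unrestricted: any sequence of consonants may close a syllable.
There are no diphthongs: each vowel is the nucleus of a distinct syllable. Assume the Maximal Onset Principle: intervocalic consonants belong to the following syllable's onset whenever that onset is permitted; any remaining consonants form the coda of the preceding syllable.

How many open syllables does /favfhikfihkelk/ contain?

0

Nuclei (vowels): a, i, i, e → 4 syllables.
/a…i/ gap (V1→V2): /vfh/ — longest licit onset from the right is /h/, leaving /vf/ as coda.
/i…i/ gap (V2→V3): /kf/ — longest licit onset from the right is /f/, leaving /k/ as coda.
/i…e/ gap (V3→V4): /hk/ splits as /h/ + /k/ (/k/ is the longest suffix that is a licit onset).
Syllabification: favf.hik.fih.kelk.
Classifying each syllable: /favf/ (closed), /hik/ (closed), /fih/ (closed), /kelk/ (closed).
Open syllables: 0.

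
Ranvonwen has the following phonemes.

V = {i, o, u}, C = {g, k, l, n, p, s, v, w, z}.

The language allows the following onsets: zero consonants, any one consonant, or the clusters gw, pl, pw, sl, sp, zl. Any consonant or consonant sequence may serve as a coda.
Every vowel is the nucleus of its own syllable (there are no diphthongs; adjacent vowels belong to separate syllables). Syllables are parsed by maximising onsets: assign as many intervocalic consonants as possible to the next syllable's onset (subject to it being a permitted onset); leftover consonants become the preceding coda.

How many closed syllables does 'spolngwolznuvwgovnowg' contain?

The vowels are o, o, u, o, o — 5 nuclei, so 5 syllables.
Between /o/ (V1) and /o/ (V2): /lngw/ splits as /ln/ + /gw/ (/gw/ is the longest suffix that is a licit onset).
Between /o/ (V2) and /u/ (V3): /lzn/; trying suffixes from longest down, /n/ is the first permitted one, so coda /lz/ | onset /n/.
Between /u/ (V3) and /o/ (V4): cluster /vwg/ — the longest permitted-onset suffix is /g/; onset = /g/, preceding coda = /vw/.
Between /o/ (V4) and /o/ (V5): /vn/ — longest licit onset from the right is /n/, leaving /v/ as coda.
Result: spoln.gwolz.nuvw.gov.nowg.
Classifying each syllable: /spoln/ (closed), /gwolz/ (closed), /nuvw/ (closed), /gov/ (closed), /nowg/ (closed).
Closed syllables: 5.

5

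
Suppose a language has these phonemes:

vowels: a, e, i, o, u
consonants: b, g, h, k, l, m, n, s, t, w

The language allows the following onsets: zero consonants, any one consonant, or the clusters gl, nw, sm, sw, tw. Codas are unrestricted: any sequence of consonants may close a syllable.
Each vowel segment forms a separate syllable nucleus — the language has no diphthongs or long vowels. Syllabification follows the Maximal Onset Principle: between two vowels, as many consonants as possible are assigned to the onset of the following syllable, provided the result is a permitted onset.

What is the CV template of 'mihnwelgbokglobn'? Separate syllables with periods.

Vowels present: i, e, o, o; each is a nucleus, giving 4 syllables.
V1 /i/ – V2 /e/: /hnw/; trying suffixes from longest down, /nw/ is the first permitted one, so coda /h/ | onset /nw/.
V2 /e/ – V3 /o/: /lgb/ — longest licit onset from the right is /b/, leaving /lg/ as coda.
V3 /o/ – V4 /o/: /kgl/ splits as /k/ + /gl/ (/gl/ is the longest suffix that is a licit onset).
So the parse is mih.nwelg.bok.globn.
Mapping each syllable to C/V: /mih/ → CVC, /nwelg/ → CCVCC, /bok/ → CVC, /globn/ → CCVCC.

CVC.CCVCC.CVC.CCVCC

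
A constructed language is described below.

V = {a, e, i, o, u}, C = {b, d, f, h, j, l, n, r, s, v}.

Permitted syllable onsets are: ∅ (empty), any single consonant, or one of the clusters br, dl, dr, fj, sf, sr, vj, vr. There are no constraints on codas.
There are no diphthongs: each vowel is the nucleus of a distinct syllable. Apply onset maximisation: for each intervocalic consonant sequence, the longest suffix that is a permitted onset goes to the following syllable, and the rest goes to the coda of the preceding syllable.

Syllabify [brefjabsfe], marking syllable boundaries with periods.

bre.fjab.sfe

Vowels present: e, a, e; each is a nucleus, giving 3 syllables.
V1 /e/ – V2 /a/: /fj/ — entire cluster is a permitted onset → onset /fj/, coda ∅.
V2 /a/ – V3 /e/: /bsf/; trying suffixes from longest down, /sf/ is the first permitted one, so coda /b/ | onset /sf/.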